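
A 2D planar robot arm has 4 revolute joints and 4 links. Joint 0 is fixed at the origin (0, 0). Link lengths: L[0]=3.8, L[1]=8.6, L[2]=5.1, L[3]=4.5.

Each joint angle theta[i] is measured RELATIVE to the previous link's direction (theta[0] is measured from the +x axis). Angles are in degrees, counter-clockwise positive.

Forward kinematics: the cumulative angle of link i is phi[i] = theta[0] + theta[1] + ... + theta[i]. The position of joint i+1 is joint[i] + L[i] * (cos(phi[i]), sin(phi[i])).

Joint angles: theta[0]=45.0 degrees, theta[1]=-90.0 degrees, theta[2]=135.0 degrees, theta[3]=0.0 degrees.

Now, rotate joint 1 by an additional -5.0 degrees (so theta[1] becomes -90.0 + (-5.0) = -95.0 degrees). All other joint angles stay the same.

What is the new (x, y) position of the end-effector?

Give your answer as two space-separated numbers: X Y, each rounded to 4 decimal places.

Answer: 9.0517 5.6625

Derivation:
joint[0] = (0.0000, 0.0000)  (base)
link 0: phi[0] = 45 = 45 deg
  cos(45 deg) = 0.7071, sin(45 deg) = 0.7071
  joint[1] = (0.0000, 0.0000) + 3.8 * (0.7071, 0.7071) = (0.0000 + 2.6870, 0.0000 + 2.6870) = (2.6870, 2.6870)
link 1: phi[1] = 45 + -95 = -50 deg
  cos(-50 deg) = 0.6428, sin(-50 deg) = -0.7660
  joint[2] = (2.6870, 2.6870) + 8.6 * (0.6428, -0.7660) = (2.6870 + 5.5280, 2.6870 + -6.5880) = (8.2150, -3.9010)
link 2: phi[2] = 45 + -95 + 135 = 85 deg
  cos(85 deg) = 0.0872, sin(85 deg) = 0.9962
  joint[3] = (8.2150, -3.9010) + 5.1 * (0.0872, 0.9962) = (8.2150 + 0.4445, -3.9010 + 5.0806) = (8.6595, 1.1796)
link 3: phi[3] = 45 + -95 + 135 + 0 = 85 deg
  cos(85 deg) = 0.0872, sin(85 deg) = 0.9962
  joint[4] = (8.6595, 1.1796) + 4.5 * (0.0872, 0.9962) = (8.6595 + 0.3922, 1.1796 + 4.4829) = (9.0517, 5.6625)
End effector: (9.0517, 5.6625)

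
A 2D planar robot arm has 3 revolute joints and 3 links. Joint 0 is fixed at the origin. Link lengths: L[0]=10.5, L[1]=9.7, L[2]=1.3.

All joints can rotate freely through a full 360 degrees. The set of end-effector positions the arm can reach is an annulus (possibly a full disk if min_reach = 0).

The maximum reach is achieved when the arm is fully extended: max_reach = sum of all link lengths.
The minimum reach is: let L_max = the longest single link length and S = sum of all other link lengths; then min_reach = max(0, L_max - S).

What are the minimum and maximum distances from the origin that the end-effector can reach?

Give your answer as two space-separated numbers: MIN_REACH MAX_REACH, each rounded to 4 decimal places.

Answer: 0.0000 21.5000

Derivation:
Link lengths: [10.5, 9.7, 1.3]
max_reach = 10.5 + 9.7 + 1.3 = 21.5
L_max = max([10.5, 9.7, 1.3]) = 10.5
S (sum of others) = 21.5 - 10.5 = 11
min_reach = max(0, 10.5 - 11) = max(0, -0.5) = 0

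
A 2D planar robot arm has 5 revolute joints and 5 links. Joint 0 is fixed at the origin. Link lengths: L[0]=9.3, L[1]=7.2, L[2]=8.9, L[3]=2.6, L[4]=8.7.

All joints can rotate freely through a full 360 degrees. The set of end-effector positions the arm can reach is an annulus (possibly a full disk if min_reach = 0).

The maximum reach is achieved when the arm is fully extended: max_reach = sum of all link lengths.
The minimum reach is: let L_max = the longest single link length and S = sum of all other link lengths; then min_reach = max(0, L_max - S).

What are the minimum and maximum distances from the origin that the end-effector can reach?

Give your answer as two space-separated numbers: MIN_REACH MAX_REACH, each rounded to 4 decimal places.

Answer: 0.0000 36.7000

Derivation:
Link lengths: [9.3, 7.2, 8.9, 2.6, 8.7]
max_reach = 9.3 + 7.2 + 8.9 + 2.6 + 8.7 = 36.7
L_max = max([9.3, 7.2, 8.9, 2.6, 8.7]) = 9.3
S (sum of others) = 36.7 - 9.3 = 27.4
min_reach = max(0, 9.3 - 27.4) = max(0, -18.1) = 0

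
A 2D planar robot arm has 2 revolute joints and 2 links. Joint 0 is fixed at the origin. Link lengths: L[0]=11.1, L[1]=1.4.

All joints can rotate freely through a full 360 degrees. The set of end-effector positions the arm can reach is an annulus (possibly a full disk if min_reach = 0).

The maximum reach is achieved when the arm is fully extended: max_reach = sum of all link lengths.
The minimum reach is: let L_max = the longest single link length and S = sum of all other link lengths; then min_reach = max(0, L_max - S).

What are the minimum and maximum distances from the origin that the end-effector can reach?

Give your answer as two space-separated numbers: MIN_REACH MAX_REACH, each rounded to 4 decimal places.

Answer: 9.7000 12.5000

Derivation:
Link lengths: [11.1, 1.4]
max_reach = 11.1 + 1.4 = 12.5
L_max = max([11.1, 1.4]) = 11.1
S (sum of others) = 12.5 - 11.1 = 1.4
min_reach = max(0, 11.1 - 1.4) = max(0, 9.7) = 9.7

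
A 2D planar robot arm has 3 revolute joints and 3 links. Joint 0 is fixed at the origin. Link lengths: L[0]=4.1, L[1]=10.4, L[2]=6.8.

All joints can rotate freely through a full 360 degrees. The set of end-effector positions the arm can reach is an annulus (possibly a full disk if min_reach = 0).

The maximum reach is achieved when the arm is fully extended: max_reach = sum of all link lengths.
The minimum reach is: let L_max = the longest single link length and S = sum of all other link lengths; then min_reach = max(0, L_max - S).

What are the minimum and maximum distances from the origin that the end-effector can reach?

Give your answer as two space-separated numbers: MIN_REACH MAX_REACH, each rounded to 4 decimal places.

Answer: 0.0000 21.3000

Derivation:
Link lengths: [4.1, 10.4, 6.8]
max_reach = 4.1 + 10.4 + 6.8 = 21.3
L_max = max([4.1, 10.4, 6.8]) = 10.4
S (sum of others) = 21.3 - 10.4 = 10.9
min_reach = max(0, 10.4 - 10.9) = max(0, -0.5) = 0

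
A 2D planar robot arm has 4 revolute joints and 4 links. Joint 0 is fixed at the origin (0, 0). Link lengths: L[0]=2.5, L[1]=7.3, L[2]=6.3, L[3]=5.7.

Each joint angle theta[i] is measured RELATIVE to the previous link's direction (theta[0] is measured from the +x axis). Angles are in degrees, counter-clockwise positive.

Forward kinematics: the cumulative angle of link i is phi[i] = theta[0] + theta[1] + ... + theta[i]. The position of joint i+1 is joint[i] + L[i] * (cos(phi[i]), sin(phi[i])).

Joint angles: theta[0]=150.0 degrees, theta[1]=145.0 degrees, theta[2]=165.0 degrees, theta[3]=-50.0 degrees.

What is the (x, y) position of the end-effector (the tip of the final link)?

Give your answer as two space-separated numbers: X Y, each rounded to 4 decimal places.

Answer: 3.4900 5.2047

Derivation:
joint[0] = (0.0000, 0.0000)  (base)
link 0: phi[0] = 150 = 150 deg
  cos(150 deg) = -0.8660, sin(150 deg) = 0.5000
  joint[1] = (0.0000, 0.0000) + 2.5 * (-0.8660, 0.5000) = (0.0000 + -2.1651, 0.0000 + 1.2500) = (-2.1651, 1.2500)
link 1: phi[1] = 150 + 145 = 295 deg
  cos(295 deg) = 0.4226, sin(295 deg) = -0.9063
  joint[2] = (-2.1651, 1.2500) + 7.3 * (0.4226, -0.9063) = (-2.1651 + 3.0851, 1.2500 + -6.6160) = (0.9200, -5.3660)
link 2: phi[2] = 150 + 145 + 165 = 460 deg
  cos(460 deg) = -0.1736, sin(460 deg) = 0.9848
  joint[3] = (0.9200, -5.3660) + 6.3 * (-0.1736, 0.9848) = (0.9200 + -1.0940, -5.3660 + 6.2043) = (-0.1739, 0.8382)
link 3: phi[3] = 150 + 145 + 165 + -50 = 410 deg
  cos(410 deg) = 0.6428, sin(410 deg) = 0.7660
  joint[4] = (-0.1739, 0.8382) + 5.7 * (0.6428, 0.7660) = (-0.1739 + 3.6639, 0.8382 + 4.3665) = (3.4900, 5.2047)
End effector: (3.4900, 5.2047)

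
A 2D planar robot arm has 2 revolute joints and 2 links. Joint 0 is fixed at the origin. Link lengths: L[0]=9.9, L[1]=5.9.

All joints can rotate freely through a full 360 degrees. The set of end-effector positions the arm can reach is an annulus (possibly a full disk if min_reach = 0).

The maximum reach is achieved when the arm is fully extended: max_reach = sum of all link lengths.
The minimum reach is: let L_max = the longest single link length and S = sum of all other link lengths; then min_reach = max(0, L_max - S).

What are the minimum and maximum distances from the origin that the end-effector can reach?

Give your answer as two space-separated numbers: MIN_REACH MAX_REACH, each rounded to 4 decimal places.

Link lengths: [9.9, 5.9]
max_reach = 9.9 + 5.9 = 15.8
L_max = max([9.9, 5.9]) = 9.9
S (sum of others) = 15.8 - 9.9 = 5.9
min_reach = max(0, 9.9 - 5.9) = max(0, 4) = 4

Answer: 4.0000 15.8000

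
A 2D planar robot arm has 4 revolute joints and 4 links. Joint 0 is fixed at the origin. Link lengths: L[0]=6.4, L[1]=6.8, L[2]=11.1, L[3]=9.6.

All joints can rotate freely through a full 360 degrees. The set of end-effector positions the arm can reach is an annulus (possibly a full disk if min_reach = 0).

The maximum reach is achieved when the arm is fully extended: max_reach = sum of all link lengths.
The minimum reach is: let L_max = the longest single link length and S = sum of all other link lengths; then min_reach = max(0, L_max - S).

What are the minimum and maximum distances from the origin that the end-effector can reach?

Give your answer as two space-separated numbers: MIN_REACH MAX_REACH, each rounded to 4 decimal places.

Link lengths: [6.4, 6.8, 11.1, 9.6]
max_reach = 6.4 + 6.8 + 11.1 + 9.6 = 33.9
L_max = max([6.4, 6.8, 11.1, 9.6]) = 11.1
S (sum of others) = 33.9 - 11.1 = 22.8
min_reach = max(0, 11.1 - 22.8) = max(0, -11.7) = 0

Answer: 0.0000 33.9000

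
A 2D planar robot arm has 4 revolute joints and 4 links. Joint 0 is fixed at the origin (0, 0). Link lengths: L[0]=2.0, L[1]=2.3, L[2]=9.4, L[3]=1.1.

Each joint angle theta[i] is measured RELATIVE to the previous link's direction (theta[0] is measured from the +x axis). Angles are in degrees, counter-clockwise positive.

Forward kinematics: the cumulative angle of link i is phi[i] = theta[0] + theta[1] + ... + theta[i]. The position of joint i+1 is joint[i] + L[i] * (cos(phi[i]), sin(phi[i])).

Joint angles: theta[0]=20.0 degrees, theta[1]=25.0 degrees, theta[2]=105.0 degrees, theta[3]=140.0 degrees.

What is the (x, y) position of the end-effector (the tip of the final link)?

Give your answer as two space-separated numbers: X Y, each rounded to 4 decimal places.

Answer: -4.2587 5.9767

Derivation:
joint[0] = (0.0000, 0.0000)  (base)
link 0: phi[0] = 20 = 20 deg
  cos(20 deg) = 0.9397, sin(20 deg) = 0.3420
  joint[1] = (0.0000, 0.0000) + 2 * (0.9397, 0.3420) = (0.0000 + 1.8794, 0.0000 + 0.6840) = (1.8794, 0.6840)
link 1: phi[1] = 20 + 25 = 45 deg
  cos(45 deg) = 0.7071, sin(45 deg) = 0.7071
  joint[2] = (1.8794, 0.6840) + 2.3 * (0.7071, 0.7071) = (1.8794 + 1.6263, 0.6840 + 1.6263) = (3.5057, 2.3104)
link 2: phi[2] = 20 + 25 + 105 = 150 deg
  cos(150 deg) = -0.8660, sin(150 deg) = 0.5000
  joint[3] = (3.5057, 2.3104) + 9.4 * (-0.8660, 0.5000) = (3.5057 + -8.1406, 2.3104 + 4.7000) = (-4.6349, 7.0104)
link 3: phi[3] = 20 + 25 + 105 + 140 = 290 deg
  cos(290 deg) = 0.3420, sin(290 deg) = -0.9397
  joint[4] = (-4.6349, 7.0104) + 1.1 * (0.3420, -0.9397) = (-4.6349 + 0.3762, 7.0104 + -1.0337) = (-4.2587, 5.9767)
End effector: (-4.2587, 5.9767)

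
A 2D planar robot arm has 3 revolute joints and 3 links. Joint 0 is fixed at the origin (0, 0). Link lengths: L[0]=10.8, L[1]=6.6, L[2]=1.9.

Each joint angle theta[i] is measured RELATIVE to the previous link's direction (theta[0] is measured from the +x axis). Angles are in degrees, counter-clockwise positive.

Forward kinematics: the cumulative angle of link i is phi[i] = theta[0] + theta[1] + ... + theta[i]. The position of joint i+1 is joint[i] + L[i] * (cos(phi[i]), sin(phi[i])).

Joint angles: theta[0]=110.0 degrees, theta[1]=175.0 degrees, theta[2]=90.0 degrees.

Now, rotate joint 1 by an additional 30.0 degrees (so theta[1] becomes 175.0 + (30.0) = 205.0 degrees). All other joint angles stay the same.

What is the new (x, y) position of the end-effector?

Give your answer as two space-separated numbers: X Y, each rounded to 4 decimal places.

joint[0] = (0.0000, 0.0000)  (base)
link 0: phi[0] = 110 = 110 deg
  cos(110 deg) = -0.3420, sin(110 deg) = 0.9397
  joint[1] = (0.0000, 0.0000) + 10.8 * (-0.3420, 0.9397) = (0.0000 + -3.6938, 0.0000 + 10.1487) = (-3.6938, 10.1487)
link 1: phi[1] = 110 + 205 = 315 deg
  cos(315 deg) = 0.7071, sin(315 deg) = -0.7071
  joint[2] = (-3.6938, 10.1487) + 6.6 * (0.7071, -0.7071) = (-3.6938 + 4.6669, 10.1487 + -4.6669) = (0.9731, 5.4818)
link 2: phi[2] = 110 + 205 + 90 = 405 deg
  cos(405 deg) = 0.7071, sin(405 deg) = 0.7071
  joint[3] = (0.9731, 5.4818) + 1.9 * (0.7071, 0.7071) = (0.9731 + 1.3435, 5.4818 + 1.3435) = (2.3166, 6.8253)
End effector: (2.3166, 6.8253)

Answer: 2.3166 6.8253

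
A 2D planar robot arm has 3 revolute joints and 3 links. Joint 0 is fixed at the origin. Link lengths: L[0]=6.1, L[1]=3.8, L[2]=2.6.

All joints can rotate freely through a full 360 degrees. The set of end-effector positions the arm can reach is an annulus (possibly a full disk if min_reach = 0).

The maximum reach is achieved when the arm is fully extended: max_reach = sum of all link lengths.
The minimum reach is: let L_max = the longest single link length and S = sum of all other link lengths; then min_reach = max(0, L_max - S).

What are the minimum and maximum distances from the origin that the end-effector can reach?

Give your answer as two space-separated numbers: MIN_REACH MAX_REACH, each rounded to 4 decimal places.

Answer: 0.0000 12.5000

Derivation:
Link lengths: [6.1, 3.8, 2.6]
max_reach = 6.1 + 3.8 + 2.6 = 12.5
L_max = max([6.1, 3.8, 2.6]) = 6.1
S (sum of others) = 12.5 - 6.1 = 6.4
min_reach = max(0, 6.1 - 6.4) = max(0, -0.3) = 0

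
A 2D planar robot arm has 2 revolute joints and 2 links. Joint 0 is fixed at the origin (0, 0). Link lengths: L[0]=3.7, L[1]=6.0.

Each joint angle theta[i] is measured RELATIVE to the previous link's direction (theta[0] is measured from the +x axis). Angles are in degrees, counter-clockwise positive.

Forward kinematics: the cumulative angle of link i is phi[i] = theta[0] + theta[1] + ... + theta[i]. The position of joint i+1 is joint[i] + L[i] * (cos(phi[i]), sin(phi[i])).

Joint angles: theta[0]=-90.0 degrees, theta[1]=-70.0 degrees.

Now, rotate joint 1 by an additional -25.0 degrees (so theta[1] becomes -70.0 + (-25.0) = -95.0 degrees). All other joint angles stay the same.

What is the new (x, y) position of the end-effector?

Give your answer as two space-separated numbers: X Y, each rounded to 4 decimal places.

Answer: -5.9772 -3.1771

Derivation:
joint[0] = (0.0000, 0.0000)  (base)
link 0: phi[0] = -90 = -90 deg
  cos(-90 deg) = 0.0000, sin(-90 deg) = -1.0000
  joint[1] = (0.0000, 0.0000) + 3.7 * (0.0000, -1.0000) = (0.0000 + 0.0000, 0.0000 + -3.7000) = (0.0000, -3.7000)
link 1: phi[1] = -90 + -95 = -185 deg
  cos(-185 deg) = -0.9962, sin(-185 deg) = 0.0872
  joint[2] = (0.0000, -3.7000) + 6 * (-0.9962, 0.0872) = (0.0000 + -5.9772, -3.7000 + 0.5229) = (-5.9772, -3.1771)
End effector: (-5.9772, -3.1771)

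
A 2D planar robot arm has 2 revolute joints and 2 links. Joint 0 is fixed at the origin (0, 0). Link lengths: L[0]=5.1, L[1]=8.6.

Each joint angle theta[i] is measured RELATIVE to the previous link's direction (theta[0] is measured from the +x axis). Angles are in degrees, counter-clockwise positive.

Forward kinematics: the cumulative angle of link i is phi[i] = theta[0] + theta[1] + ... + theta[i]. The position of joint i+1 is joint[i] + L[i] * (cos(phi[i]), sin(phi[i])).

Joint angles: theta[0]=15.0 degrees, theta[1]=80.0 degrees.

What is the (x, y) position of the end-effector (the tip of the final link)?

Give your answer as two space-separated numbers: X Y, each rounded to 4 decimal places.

joint[0] = (0.0000, 0.0000)  (base)
link 0: phi[0] = 15 = 15 deg
  cos(15 deg) = 0.9659, sin(15 deg) = 0.2588
  joint[1] = (0.0000, 0.0000) + 5.1 * (0.9659, 0.2588) = (0.0000 + 4.9262, 0.0000 + 1.3200) = (4.9262, 1.3200)
link 1: phi[1] = 15 + 80 = 95 deg
  cos(95 deg) = -0.0872, sin(95 deg) = 0.9962
  joint[2] = (4.9262, 1.3200) + 8.6 * (-0.0872, 0.9962) = (4.9262 + -0.7495, 1.3200 + 8.5673) = (4.1767, 9.8873)
End effector: (4.1767, 9.8873)

Answer: 4.1767 9.8873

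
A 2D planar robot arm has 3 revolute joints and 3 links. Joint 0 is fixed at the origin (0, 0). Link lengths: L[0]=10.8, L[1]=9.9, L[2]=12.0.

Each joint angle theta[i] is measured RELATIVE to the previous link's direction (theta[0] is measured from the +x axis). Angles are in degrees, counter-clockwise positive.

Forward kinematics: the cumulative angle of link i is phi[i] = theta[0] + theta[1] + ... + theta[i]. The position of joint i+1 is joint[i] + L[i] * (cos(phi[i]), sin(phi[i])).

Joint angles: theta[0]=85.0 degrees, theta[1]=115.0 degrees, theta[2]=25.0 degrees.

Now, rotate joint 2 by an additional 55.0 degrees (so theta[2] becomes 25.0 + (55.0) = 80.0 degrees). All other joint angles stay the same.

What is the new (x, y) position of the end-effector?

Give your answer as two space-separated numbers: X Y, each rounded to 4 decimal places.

Answer: -6.2779 -4.4448

Derivation:
joint[0] = (0.0000, 0.0000)  (base)
link 0: phi[0] = 85 = 85 deg
  cos(85 deg) = 0.0872, sin(85 deg) = 0.9962
  joint[1] = (0.0000, 0.0000) + 10.8 * (0.0872, 0.9962) = (0.0000 + 0.9413, 0.0000 + 10.7589) = (0.9413, 10.7589)
link 1: phi[1] = 85 + 115 = 200 deg
  cos(200 deg) = -0.9397, sin(200 deg) = -0.3420
  joint[2] = (0.9413, 10.7589) + 9.9 * (-0.9397, -0.3420) = (0.9413 + -9.3030, 10.7589 + -3.3860) = (-8.3617, 7.3729)
link 2: phi[2] = 85 + 115 + 80 = 280 deg
  cos(280 deg) = 0.1736, sin(280 deg) = -0.9848
  joint[3] = (-8.3617, 7.3729) + 12 * (0.1736, -0.9848) = (-8.3617 + 2.0838, 7.3729 + -11.8177) = (-6.2779, -4.4448)
End effector: (-6.2779, -4.4448)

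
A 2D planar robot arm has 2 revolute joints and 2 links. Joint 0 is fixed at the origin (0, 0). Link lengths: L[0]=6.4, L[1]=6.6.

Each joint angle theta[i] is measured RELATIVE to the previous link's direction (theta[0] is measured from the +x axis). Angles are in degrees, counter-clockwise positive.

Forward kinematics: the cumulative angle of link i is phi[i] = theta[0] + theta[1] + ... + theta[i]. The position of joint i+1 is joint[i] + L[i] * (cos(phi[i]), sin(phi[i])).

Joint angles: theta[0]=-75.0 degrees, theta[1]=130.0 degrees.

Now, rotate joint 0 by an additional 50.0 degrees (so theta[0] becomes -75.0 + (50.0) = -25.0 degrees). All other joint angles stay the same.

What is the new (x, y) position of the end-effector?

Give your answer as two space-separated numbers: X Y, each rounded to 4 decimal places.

joint[0] = (0.0000, 0.0000)  (base)
link 0: phi[0] = -25 = -25 deg
  cos(-25 deg) = 0.9063, sin(-25 deg) = -0.4226
  joint[1] = (0.0000, 0.0000) + 6.4 * (0.9063, -0.4226) = (0.0000 + 5.8004, 0.0000 + -2.7048) = (5.8004, -2.7048)
link 1: phi[1] = -25 + 130 = 105 deg
  cos(105 deg) = -0.2588, sin(105 deg) = 0.9659
  joint[2] = (5.8004, -2.7048) + 6.6 * (-0.2588, 0.9659) = (5.8004 + -1.7082, -2.7048 + 6.3751) = (4.0922, 3.6704)
End effector: (4.0922, 3.6704)

Answer: 4.0922 3.6704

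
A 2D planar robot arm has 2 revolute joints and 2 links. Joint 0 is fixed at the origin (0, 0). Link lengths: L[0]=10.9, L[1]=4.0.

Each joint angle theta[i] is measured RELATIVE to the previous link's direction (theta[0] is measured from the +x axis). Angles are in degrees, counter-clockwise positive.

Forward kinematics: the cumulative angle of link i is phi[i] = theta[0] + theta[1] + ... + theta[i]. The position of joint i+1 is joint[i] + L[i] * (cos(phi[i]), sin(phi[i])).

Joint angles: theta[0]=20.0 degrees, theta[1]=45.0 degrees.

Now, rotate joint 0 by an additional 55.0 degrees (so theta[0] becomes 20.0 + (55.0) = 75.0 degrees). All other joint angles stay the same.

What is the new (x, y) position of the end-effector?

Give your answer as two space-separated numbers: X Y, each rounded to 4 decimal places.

Answer: 0.8211 13.9927

Derivation:
joint[0] = (0.0000, 0.0000)  (base)
link 0: phi[0] = 75 = 75 deg
  cos(75 deg) = 0.2588, sin(75 deg) = 0.9659
  joint[1] = (0.0000, 0.0000) + 10.9 * (0.2588, 0.9659) = (0.0000 + 2.8211, 0.0000 + 10.5286) = (2.8211, 10.5286)
link 1: phi[1] = 75 + 45 = 120 deg
  cos(120 deg) = -0.5000, sin(120 deg) = 0.8660
  joint[2] = (2.8211, 10.5286) + 4 * (-0.5000, 0.8660) = (2.8211 + -2.0000, 10.5286 + 3.4641) = (0.8211, 13.9927)
End effector: (0.8211, 13.9927)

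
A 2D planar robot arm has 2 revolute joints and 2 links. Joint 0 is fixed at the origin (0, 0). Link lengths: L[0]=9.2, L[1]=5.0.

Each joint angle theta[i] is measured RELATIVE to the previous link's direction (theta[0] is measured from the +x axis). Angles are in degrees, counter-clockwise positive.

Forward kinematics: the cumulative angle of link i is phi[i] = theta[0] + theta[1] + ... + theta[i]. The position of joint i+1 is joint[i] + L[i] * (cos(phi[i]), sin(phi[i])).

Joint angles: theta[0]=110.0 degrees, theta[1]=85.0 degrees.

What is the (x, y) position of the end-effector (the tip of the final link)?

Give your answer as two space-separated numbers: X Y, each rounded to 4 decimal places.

joint[0] = (0.0000, 0.0000)  (base)
link 0: phi[0] = 110 = 110 deg
  cos(110 deg) = -0.3420, sin(110 deg) = 0.9397
  joint[1] = (0.0000, 0.0000) + 9.2 * (-0.3420, 0.9397) = (0.0000 + -3.1466, 0.0000 + 8.6452) = (-3.1466, 8.6452)
link 1: phi[1] = 110 + 85 = 195 deg
  cos(195 deg) = -0.9659, sin(195 deg) = -0.2588
  joint[2] = (-3.1466, 8.6452) + 5 * (-0.9659, -0.2588) = (-3.1466 + -4.8296, 8.6452 + -1.2941) = (-7.9762, 7.3511)
End effector: (-7.9762, 7.3511)

Answer: -7.9762 7.3511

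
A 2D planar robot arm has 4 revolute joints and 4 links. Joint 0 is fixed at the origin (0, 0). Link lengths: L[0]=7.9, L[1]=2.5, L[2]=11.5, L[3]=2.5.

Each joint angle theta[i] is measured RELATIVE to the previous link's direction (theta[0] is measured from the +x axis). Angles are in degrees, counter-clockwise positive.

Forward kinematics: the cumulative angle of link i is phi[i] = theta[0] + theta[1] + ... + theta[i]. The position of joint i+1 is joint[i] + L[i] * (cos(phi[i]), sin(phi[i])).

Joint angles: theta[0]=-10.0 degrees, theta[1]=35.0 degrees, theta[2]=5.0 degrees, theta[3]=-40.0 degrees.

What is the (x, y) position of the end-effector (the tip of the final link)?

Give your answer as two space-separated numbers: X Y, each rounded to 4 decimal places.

Answer: 22.4671 5.0006

Derivation:
joint[0] = (0.0000, 0.0000)  (base)
link 0: phi[0] = -10 = -10 deg
  cos(-10 deg) = 0.9848, sin(-10 deg) = -0.1736
  joint[1] = (0.0000, 0.0000) + 7.9 * (0.9848, -0.1736) = (0.0000 + 7.7800, 0.0000 + -1.3718) = (7.7800, -1.3718)
link 1: phi[1] = -10 + 35 = 25 deg
  cos(25 deg) = 0.9063, sin(25 deg) = 0.4226
  joint[2] = (7.7800, -1.3718) + 2.5 * (0.9063, 0.4226) = (7.7800 + 2.2658, -1.3718 + 1.0565) = (10.0458, -0.3153)
link 2: phi[2] = -10 + 35 + 5 = 30 deg
  cos(30 deg) = 0.8660, sin(30 deg) = 0.5000
  joint[3] = (10.0458, -0.3153) + 11.5 * (0.8660, 0.5000) = (10.0458 + 9.9593, -0.3153 + 5.7500) = (20.0050, 5.4347)
link 3: phi[3] = -10 + 35 + 5 + -40 = -10 deg
  cos(-10 deg) = 0.9848, sin(-10 deg) = -0.1736
  joint[4] = (20.0050, 5.4347) + 2.5 * (0.9848, -0.1736) = (20.0050 + 2.4620, 5.4347 + -0.4341) = (22.4671, 5.0006)
End effector: (22.4671, 5.0006)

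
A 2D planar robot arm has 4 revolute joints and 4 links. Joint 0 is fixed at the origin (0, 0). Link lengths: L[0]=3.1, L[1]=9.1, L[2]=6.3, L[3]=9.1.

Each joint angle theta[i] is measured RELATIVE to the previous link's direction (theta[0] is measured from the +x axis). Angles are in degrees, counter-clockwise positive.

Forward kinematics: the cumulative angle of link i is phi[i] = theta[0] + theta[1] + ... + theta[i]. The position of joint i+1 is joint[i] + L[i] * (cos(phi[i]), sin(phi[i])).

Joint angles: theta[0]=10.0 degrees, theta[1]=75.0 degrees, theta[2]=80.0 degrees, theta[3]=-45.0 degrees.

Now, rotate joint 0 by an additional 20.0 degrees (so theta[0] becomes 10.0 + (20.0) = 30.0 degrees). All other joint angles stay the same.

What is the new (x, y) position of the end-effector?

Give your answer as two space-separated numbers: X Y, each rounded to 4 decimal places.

Answer: -12.9176 15.6402

Derivation:
joint[0] = (0.0000, 0.0000)  (base)
link 0: phi[0] = 30 = 30 deg
  cos(30 deg) = 0.8660, sin(30 deg) = 0.5000
  joint[1] = (0.0000, 0.0000) + 3.1 * (0.8660, 0.5000) = (0.0000 + 2.6847, 0.0000 + 1.5500) = (2.6847, 1.5500)
link 1: phi[1] = 30 + 75 = 105 deg
  cos(105 deg) = -0.2588, sin(105 deg) = 0.9659
  joint[2] = (2.6847, 1.5500) + 9.1 * (-0.2588, 0.9659) = (2.6847 + -2.3553, 1.5500 + 8.7899) = (0.3294, 10.3399)
link 2: phi[2] = 30 + 75 + 80 = 185 deg
  cos(185 deg) = -0.9962, sin(185 deg) = -0.0872
  joint[3] = (0.3294, 10.3399) + 6.3 * (-0.9962, -0.0872) = (0.3294 + -6.2760, 10.3399 + -0.5491) = (-5.9466, 9.7908)
link 3: phi[3] = 30 + 75 + 80 + -45 = 140 deg
  cos(140 deg) = -0.7660, sin(140 deg) = 0.6428
  joint[4] = (-5.9466, 9.7908) + 9.1 * (-0.7660, 0.6428) = (-5.9466 + -6.9710, 9.7908 + 5.8494) = (-12.9176, 15.6402)
End effector: (-12.9176, 15.6402)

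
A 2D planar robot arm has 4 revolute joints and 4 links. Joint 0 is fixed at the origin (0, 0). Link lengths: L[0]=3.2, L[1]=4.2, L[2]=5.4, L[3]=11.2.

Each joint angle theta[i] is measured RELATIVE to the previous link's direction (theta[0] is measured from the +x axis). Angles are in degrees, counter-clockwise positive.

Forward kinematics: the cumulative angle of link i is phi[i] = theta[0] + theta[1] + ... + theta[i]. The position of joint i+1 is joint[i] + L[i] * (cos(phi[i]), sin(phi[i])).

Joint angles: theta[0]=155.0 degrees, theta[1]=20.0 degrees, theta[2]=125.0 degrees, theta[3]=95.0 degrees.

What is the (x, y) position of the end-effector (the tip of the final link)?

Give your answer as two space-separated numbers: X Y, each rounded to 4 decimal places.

Answer: 4.7903 3.4660

Derivation:
joint[0] = (0.0000, 0.0000)  (base)
link 0: phi[0] = 155 = 155 deg
  cos(155 deg) = -0.9063, sin(155 deg) = 0.4226
  joint[1] = (0.0000, 0.0000) + 3.2 * (-0.9063, 0.4226) = (0.0000 + -2.9002, 0.0000 + 1.3524) = (-2.9002, 1.3524)
link 1: phi[1] = 155 + 20 = 175 deg
  cos(175 deg) = -0.9962, sin(175 deg) = 0.0872
  joint[2] = (-2.9002, 1.3524) + 4.2 * (-0.9962, 0.0872) = (-2.9002 + -4.1840, 1.3524 + 0.3661) = (-7.0842, 1.7184)
link 2: phi[2] = 155 + 20 + 125 = 300 deg
  cos(300 deg) = 0.5000, sin(300 deg) = -0.8660
  joint[3] = (-7.0842, 1.7184) + 5.4 * (0.5000, -0.8660) = (-7.0842 + 2.7000, 1.7184 + -4.6765) = (-4.3842, -2.9581)
link 3: phi[3] = 155 + 20 + 125 + 95 = 395 deg
  cos(395 deg) = 0.8192, sin(395 deg) = 0.5736
  joint[4] = (-4.3842, -2.9581) + 11.2 * (0.8192, 0.5736) = (-4.3842 + 9.1745, -2.9581 + 6.4241) = (4.7903, 3.4660)
End effector: (4.7903, 3.4660)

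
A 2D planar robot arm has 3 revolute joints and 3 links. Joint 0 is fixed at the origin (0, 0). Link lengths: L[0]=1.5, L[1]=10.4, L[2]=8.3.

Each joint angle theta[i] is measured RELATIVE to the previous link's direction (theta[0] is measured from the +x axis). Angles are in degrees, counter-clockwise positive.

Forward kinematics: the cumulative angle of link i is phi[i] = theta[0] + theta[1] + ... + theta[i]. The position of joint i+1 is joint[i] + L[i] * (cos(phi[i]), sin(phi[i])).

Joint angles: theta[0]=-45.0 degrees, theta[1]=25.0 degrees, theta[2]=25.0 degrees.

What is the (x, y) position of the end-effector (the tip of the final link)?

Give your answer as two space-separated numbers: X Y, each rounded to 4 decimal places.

Answer: 19.1019 -3.8943

Derivation:
joint[0] = (0.0000, 0.0000)  (base)
link 0: phi[0] = -45 = -45 deg
  cos(-45 deg) = 0.7071, sin(-45 deg) = -0.7071
  joint[1] = (0.0000, 0.0000) + 1.5 * (0.7071, -0.7071) = (0.0000 + 1.0607, 0.0000 + -1.0607) = (1.0607, -1.0607)
link 1: phi[1] = -45 + 25 = -20 deg
  cos(-20 deg) = 0.9397, sin(-20 deg) = -0.3420
  joint[2] = (1.0607, -1.0607) + 10.4 * (0.9397, -0.3420) = (1.0607 + 9.7728, -1.0607 + -3.5570) = (10.8335, -4.6177)
link 2: phi[2] = -45 + 25 + 25 = 5 deg
  cos(5 deg) = 0.9962, sin(5 deg) = 0.0872
  joint[3] = (10.8335, -4.6177) + 8.3 * (0.9962, 0.0872) = (10.8335 + 8.2684, -4.6177 + 0.7234) = (19.1019, -3.8943)
End effector: (19.1019, -3.8943)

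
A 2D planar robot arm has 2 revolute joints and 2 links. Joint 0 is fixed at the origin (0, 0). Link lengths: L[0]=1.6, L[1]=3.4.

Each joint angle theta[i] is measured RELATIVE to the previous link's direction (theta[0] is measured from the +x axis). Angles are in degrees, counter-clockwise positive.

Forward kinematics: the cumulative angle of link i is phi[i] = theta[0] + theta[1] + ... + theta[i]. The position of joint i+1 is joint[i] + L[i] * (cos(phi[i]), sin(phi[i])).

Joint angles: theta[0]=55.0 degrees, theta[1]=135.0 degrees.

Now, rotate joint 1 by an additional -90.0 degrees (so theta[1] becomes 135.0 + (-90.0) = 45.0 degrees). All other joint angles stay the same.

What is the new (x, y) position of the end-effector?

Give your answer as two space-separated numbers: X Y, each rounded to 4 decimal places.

joint[0] = (0.0000, 0.0000)  (base)
link 0: phi[0] = 55 = 55 deg
  cos(55 deg) = 0.5736, sin(55 deg) = 0.8192
  joint[1] = (0.0000, 0.0000) + 1.6 * (0.5736, 0.8192) = (0.0000 + 0.9177, 0.0000 + 1.3106) = (0.9177, 1.3106)
link 1: phi[1] = 55 + 45 = 100 deg
  cos(100 deg) = -0.1736, sin(100 deg) = 0.9848
  joint[2] = (0.9177, 1.3106) + 3.4 * (-0.1736, 0.9848) = (0.9177 + -0.5904, 1.3106 + 3.3483) = (0.3273, 4.6590)
End effector: (0.3273, 4.6590)

Answer: 0.3273 4.6590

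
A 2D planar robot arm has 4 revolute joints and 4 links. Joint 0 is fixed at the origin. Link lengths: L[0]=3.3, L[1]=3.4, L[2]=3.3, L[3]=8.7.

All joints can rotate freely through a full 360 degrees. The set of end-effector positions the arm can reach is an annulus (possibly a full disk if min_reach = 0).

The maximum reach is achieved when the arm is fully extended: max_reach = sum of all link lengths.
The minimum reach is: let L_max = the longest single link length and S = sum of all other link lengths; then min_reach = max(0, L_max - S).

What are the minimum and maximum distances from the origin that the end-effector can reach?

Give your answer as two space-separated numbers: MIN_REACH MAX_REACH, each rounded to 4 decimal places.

Answer: 0.0000 18.7000

Derivation:
Link lengths: [3.3, 3.4, 3.3, 8.7]
max_reach = 3.3 + 3.4 + 3.3 + 8.7 = 18.7
L_max = max([3.3, 3.4, 3.3, 8.7]) = 8.7
S (sum of others) = 18.7 - 8.7 = 10
min_reach = max(0, 8.7 - 10) = max(0, -1.3) = 0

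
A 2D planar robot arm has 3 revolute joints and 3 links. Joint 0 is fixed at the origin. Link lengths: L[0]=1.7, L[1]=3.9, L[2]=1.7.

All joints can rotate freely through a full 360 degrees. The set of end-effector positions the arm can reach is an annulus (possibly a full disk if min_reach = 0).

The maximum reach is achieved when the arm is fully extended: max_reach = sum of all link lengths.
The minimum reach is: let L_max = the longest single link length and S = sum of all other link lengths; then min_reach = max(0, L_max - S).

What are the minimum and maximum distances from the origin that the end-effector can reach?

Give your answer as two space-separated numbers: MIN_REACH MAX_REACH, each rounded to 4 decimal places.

Link lengths: [1.7, 3.9, 1.7]
max_reach = 1.7 + 3.9 + 1.7 = 7.3
L_max = max([1.7, 3.9, 1.7]) = 3.9
S (sum of others) = 7.3 - 3.9 = 3.4
min_reach = max(0, 3.9 - 3.4) = max(0, 0.5) = 0.5

Answer: 0.5000 7.3000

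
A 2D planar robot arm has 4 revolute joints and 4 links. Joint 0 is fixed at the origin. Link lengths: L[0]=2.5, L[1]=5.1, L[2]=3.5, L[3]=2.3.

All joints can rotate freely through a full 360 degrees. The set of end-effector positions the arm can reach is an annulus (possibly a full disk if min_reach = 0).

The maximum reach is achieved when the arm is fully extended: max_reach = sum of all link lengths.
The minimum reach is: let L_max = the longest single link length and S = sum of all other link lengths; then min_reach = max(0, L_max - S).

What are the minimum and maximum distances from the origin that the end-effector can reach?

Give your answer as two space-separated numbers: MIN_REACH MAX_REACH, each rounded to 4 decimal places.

Link lengths: [2.5, 5.1, 3.5, 2.3]
max_reach = 2.5 + 5.1 + 3.5 + 2.3 = 13.4
L_max = max([2.5, 5.1, 3.5, 2.3]) = 5.1
S (sum of others) = 13.4 - 5.1 = 8.3
min_reach = max(0, 5.1 - 8.3) = max(0, -3.2) = 0

Answer: 0.0000 13.4000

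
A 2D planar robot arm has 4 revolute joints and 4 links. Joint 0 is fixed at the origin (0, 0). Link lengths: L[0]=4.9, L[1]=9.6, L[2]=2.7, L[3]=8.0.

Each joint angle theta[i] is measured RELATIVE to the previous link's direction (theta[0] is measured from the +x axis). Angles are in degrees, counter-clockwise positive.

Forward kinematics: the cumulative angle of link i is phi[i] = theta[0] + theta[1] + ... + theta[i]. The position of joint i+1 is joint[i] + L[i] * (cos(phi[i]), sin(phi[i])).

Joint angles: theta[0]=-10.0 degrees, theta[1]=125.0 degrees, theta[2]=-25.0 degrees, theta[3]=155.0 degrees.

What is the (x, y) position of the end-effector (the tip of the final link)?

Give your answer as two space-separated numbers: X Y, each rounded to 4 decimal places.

joint[0] = (0.0000, 0.0000)  (base)
link 0: phi[0] = -10 = -10 deg
  cos(-10 deg) = 0.9848, sin(-10 deg) = -0.1736
  joint[1] = (0.0000, 0.0000) + 4.9 * (0.9848, -0.1736) = (0.0000 + 4.8256, 0.0000 + -0.8509) = (4.8256, -0.8509)
link 1: phi[1] = -10 + 125 = 115 deg
  cos(115 deg) = -0.4226, sin(115 deg) = 0.9063
  joint[2] = (4.8256, -0.8509) + 9.6 * (-0.4226, 0.9063) = (4.8256 + -4.0571, -0.8509 + 8.7006) = (0.7684, 7.8497)
link 2: phi[2] = -10 + 125 + -25 = 90 deg
  cos(90 deg) = 0.0000, sin(90 deg) = 1.0000
  joint[3] = (0.7684, 7.8497) + 2.7 * (0.0000, 1.0000) = (0.7684 + 0.0000, 7.8497 + 2.7000) = (0.7684, 10.5497)
link 3: phi[3] = -10 + 125 + -25 + 155 = 245 deg
  cos(245 deg) = -0.4226, sin(245 deg) = -0.9063
  joint[4] = (0.7684, 10.5497) + 8 * (-0.4226, -0.9063) = (0.7684 + -3.3809, 10.5497 + -7.2505) = (-2.6125, 3.2992)
End effector: (-2.6125, 3.2992)

Answer: -2.6125 3.2992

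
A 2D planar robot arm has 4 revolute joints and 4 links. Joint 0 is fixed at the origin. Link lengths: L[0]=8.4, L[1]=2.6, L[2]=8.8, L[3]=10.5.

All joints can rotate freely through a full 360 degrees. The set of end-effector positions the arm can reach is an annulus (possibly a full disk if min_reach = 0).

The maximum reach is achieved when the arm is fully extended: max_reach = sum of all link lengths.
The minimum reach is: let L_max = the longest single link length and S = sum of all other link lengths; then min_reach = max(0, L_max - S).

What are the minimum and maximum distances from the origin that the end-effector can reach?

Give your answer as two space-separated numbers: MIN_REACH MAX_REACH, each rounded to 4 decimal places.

Answer: 0.0000 30.3000

Derivation:
Link lengths: [8.4, 2.6, 8.8, 10.5]
max_reach = 8.4 + 2.6 + 8.8 + 10.5 = 30.3
L_max = max([8.4, 2.6, 8.8, 10.5]) = 10.5
S (sum of others) = 30.3 - 10.5 = 19.8
min_reach = max(0, 10.5 - 19.8) = max(0, -9.3) = 0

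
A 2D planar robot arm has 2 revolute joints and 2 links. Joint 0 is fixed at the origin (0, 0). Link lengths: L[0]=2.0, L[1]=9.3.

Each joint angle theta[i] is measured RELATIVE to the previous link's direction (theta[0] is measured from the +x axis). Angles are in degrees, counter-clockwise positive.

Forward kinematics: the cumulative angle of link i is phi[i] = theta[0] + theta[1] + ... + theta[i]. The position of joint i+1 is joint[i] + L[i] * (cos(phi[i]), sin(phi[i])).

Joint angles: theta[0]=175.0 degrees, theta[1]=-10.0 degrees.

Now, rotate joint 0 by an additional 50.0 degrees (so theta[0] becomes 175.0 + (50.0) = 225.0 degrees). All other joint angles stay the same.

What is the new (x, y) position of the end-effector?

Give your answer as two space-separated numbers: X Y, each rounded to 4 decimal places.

Answer: -9.0323 -6.7485

Derivation:
joint[0] = (0.0000, 0.0000)  (base)
link 0: phi[0] = 225 = 225 deg
  cos(225 deg) = -0.7071, sin(225 deg) = -0.7071
  joint[1] = (0.0000, 0.0000) + 2 * (-0.7071, -0.7071) = (0.0000 + -1.4142, 0.0000 + -1.4142) = (-1.4142, -1.4142)
link 1: phi[1] = 225 + -10 = 215 deg
  cos(215 deg) = -0.8192, sin(215 deg) = -0.5736
  joint[2] = (-1.4142, -1.4142) + 9.3 * (-0.8192, -0.5736) = (-1.4142 + -7.6181, -1.4142 + -5.3343) = (-9.0323, -6.7485)
End effector: (-9.0323, -6.7485)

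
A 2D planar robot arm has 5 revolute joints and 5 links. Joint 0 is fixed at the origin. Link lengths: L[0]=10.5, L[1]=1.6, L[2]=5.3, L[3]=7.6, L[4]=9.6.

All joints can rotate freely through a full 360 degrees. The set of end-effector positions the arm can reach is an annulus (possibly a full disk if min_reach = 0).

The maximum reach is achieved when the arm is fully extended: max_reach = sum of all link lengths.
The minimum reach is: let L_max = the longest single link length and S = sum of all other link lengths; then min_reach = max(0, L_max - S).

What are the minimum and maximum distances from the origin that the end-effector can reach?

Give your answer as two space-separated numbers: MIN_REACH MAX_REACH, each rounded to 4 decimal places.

Answer: 0.0000 34.6000

Derivation:
Link lengths: [10.5, 1.6, 5.3, 7.6, 9.6]
max_reach = 10.5 + 1.6 + 5.3 + 7.6 + 9.6 = 34.6
L_max = max([10.5, 1.6, 5.3, 7.6, 9.6]) = 10.5
S (sum of others) = 34.6 - 10.5 = 24.1
min_reach = max(0, 10.5 - 24.1) = max(0, -13.6) = 0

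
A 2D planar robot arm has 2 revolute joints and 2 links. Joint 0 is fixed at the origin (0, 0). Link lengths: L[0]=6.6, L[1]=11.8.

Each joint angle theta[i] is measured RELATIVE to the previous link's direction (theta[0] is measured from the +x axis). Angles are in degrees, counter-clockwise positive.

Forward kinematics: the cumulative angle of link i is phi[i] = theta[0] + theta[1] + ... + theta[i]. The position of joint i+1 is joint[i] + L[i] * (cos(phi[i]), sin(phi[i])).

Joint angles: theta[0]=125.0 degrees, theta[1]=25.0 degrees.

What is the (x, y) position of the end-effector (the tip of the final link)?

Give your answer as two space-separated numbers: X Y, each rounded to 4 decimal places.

joint[0] = (0.0000, 0.0000)  (base)
link 0: phi[0] = 125 = 125 deg
  cos(125 deg) = -0.5736, sin(125 deg) = 0.8192
  joint[1] = (0.0000, 0.0000) + 6.6 * (-0.5736, 0.8192) = (0.0000 + -3.7856, 0.0000 + 5.4064) = (-3.7856, 5.4064)
link 1: phi[1] = 125 + 25 = 150 deg
  cos(150 deg) = -0.8660, sin(150 deg) = 0.5000
  joint[2] = (-3.7856, 5.4064) + 11.8 * (-0.8660, 0.5000) = (-3.7856 + -10.2191, 5.4064 + 5.9000) = (-14.0047, 11.3064)
End effector: (-14.0047, 11.3064)

Answer: -14.0047 11.3064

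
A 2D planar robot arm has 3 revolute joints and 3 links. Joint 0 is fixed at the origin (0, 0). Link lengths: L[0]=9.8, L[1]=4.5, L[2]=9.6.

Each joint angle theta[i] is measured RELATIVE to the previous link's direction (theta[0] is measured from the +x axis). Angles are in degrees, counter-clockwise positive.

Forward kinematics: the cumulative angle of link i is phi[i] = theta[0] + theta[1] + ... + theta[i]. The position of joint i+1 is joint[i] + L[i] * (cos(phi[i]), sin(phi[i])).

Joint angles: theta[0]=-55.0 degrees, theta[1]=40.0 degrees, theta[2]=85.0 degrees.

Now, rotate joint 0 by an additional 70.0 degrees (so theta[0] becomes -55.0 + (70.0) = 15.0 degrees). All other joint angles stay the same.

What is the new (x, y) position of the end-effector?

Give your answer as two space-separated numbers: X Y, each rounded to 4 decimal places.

joint[0] = (0.0000, 0.0000)  (base)
link 0: phi[0] = 15 = 15 deg
  cos(15 deg) = 0.9659, sin(15 deg) = 0.2588
  joint[1] = (0.0000, 0.0000) + 9.8 * (0.9659, 0.2588) = (0.0000 + 9.4661, 0.0000 + 2.5364) = (9.4661, 2.5364)
link 1: phi[1] = 15 + 40 = 55 deg
  cos(55 deg) = 0.5736, sin(55 deg) = 0.8192
  joint[2] = (9.4661, 2.5364) + 4.5 * (0.5736, 0.8192) = (9.4661 + 2.5811, 2.5364 + 3.6862) = (12.0472, 6.2226)
link 2: phi[2] = 15 + 40 + 85 = 140 deg
  cos(140 deg) = -0.7660, sin(140 deg) = 0.6428
  joint[3] = (12.0472, 6.2226) + 9.6 * (-0.7660, 0.6428) = (12.0472 + -7.3540, 6.2226 + 6.1708) = (4.6931, 12.3934)
End effector: (4.6931, 12.3934)

Answer: 4.6931 12.3934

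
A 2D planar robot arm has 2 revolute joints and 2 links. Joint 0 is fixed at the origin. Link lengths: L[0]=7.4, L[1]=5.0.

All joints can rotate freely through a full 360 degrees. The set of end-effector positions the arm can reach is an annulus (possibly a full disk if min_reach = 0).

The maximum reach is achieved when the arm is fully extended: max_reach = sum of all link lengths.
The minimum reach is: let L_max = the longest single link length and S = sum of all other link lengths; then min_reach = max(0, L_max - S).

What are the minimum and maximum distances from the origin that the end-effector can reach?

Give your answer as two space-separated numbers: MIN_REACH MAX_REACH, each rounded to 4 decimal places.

Answer: 2.4000 12.4000

Derivation:
Link lengths: [7.4, 5.0]
max_reach = 7.4 + 5 = 12.4
L_max = max([7.4, 5.0]) = 7.4
S (sum of others) = 12.4 - 7.4 = 5
min_reach = max(0, 7.4 - 5) = max(0, 2.4) = 2.4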